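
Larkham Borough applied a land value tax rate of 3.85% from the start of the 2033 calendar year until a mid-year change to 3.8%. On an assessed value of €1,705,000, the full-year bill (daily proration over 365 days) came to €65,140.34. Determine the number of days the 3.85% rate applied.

150 days

Let d = days at the first rate; then 365 − d days at the second rate.
€1,705,000 × [3.85%·d + 3.8%·(365−d)] / 365 = €65,140.34
Solving gives d = 150, so the new rate took effect on May 31, 2033.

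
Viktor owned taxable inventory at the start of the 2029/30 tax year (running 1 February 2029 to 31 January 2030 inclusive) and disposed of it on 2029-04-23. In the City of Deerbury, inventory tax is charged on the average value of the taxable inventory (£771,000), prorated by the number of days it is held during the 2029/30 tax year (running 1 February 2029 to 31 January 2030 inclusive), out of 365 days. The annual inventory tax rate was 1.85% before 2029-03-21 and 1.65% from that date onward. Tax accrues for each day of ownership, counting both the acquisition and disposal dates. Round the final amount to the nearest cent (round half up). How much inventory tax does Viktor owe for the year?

2029-02-01 to 2029-03-20: 48 days at 1.85% → £771,000 × 1.85% × 48/365 = £1,875.7479
2029-03-21 to 2029-04-23: 34 days at 1.65% → £771,000 × 1.65% × 34/365 = £1,185.0164
Total = £3,060.7644

£3,060.76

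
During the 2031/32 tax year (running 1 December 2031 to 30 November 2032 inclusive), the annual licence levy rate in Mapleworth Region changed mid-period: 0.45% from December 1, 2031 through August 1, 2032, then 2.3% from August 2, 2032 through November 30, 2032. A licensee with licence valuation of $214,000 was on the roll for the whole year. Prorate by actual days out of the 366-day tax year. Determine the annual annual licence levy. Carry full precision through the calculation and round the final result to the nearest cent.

$2,271.85

December 1, 2031 – August 1, 2032: 245 days at 0.45% → $214,000 × 0.45% × 245/366 = $644.6311
August 2 – November 30, 2032: 121 days at 2.3% → $214,000 × 2.3% × 121/366 = $1,627.2186
Total = $2,271.8497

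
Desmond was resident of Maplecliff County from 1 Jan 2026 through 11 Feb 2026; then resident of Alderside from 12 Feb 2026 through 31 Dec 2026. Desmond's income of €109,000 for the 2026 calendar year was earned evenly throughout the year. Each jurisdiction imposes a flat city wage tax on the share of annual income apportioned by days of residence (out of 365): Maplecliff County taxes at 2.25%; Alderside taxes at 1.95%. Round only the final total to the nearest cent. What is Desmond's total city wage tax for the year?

€2,163.13

Maplecliff County, 1 Jan – 11 Feb 2026: 42 days → €109,000 × 2.25% × 42/365 = €282.2055
Alderside, 12 Feb – 31 Dec 2026: 323 days → €109,000 × 1.95% × 323/365 = €1,880.9219
Total = €2,163.1274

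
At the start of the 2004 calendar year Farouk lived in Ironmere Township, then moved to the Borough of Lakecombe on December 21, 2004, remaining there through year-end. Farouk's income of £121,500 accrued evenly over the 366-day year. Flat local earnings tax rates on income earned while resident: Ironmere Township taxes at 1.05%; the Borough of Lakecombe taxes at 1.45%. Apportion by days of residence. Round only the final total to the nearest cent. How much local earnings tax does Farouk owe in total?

£1,290.36

Ironmere Township, January 1 – December 20, 2004: 355 days → £121,500 × 1.05% × 355/366 = £1,237.4078
The Borough of Lakecombe, December 21 – December 31, 2004: 11 days → £121,500 × 1.45% × 11/366 = £52.9488
Total = £1,290.3566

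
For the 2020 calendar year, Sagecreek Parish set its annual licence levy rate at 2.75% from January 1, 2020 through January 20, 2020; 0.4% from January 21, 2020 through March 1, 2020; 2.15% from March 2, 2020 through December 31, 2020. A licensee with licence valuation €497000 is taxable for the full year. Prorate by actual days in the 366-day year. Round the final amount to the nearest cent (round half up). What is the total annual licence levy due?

January 1 – January 20, 2020: 20 days at 2.75% → €497000 × 2.75% × 20/366 = €746.8579
January 21 – March 1, 2020: 41 days at 0.4% → €497000 × 0.4% × 41/366 = €222.6995
March 2 – December 31, 2020: 305 days at 2.15% → €497000 × 2.15% × 305/366 = €8904.5833
Total = €9874.1407

€9874.14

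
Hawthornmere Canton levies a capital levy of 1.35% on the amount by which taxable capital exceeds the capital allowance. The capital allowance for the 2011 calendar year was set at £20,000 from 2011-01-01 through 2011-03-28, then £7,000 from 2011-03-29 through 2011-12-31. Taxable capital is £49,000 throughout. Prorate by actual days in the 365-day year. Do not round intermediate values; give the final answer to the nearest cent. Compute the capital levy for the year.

2011-01-01 to 2011-03-28: 87 days, exemption £20,000 → (£49,000 − £20,000) × 1.35% × 87/365 = £93.3164
2011-03-29 to 2011-12-31: 278 days, exemption £7,000 → (£49,000 − £7,000) × 1.35% × 278/365 = £431.8521
Total = £525.1685

£525.17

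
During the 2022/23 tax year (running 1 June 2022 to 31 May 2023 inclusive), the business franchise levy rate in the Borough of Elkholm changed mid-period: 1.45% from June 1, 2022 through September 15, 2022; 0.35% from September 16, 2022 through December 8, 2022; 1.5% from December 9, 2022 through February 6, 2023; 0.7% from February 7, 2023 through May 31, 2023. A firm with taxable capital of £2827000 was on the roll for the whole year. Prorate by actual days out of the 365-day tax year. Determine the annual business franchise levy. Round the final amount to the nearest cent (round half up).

June 1 – September 15, 2022: 107 days at 1.45% → £2827000 × 1.45% × 107/365 = £12016.6863
September 16 – December 8, 2022: 84 days at 0.35% → £2827000 × 0.35% × 84/365 = £2277.0904
December 9, 2022 – February 6, 2023: 60 days at 1.5% → £2827000 × 1.5% × 60/365 = £6970.6849
February 7 – May 31, 2023: 114 days at 0.7% → £2827000 × 0.7% × 114/365 = £6180.6740
Total = £27445.1356

£27445.14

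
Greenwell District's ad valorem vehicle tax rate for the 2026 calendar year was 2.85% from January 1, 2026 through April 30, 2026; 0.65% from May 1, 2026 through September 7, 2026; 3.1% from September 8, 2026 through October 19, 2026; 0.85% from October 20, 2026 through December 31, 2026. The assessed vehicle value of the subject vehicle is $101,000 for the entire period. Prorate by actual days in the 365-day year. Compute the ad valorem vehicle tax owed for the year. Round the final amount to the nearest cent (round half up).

January 1 – April 30, 2026: 120 days at 2.85% → $101,000 × 2.85% × 120/365 = $946.3562
May 1 – September 7, 2026: 130 days at 0.65% → $101,000 × 0.65% × 130/365 = $233.8219
September 8 – October 19, 2026: 42 days at 3.1% → $101,000 × 3.1% × 42/365 = $360.2795
October 20 – December 31, 2026: 73 days at 0.85% → $101,000 × 0.85% × 73/365 = $171.7000
Total = $1,712.1575

$1,712.16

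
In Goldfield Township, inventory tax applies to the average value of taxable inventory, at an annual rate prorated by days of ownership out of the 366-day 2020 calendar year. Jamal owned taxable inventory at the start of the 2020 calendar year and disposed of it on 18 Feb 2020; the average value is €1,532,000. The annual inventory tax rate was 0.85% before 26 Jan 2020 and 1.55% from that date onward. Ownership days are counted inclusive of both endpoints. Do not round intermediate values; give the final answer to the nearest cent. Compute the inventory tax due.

1 Jan – 25 Jan 2020: 25 days at 0.85% → €1,532,000 × 0.85% × 25/366 = €889.4809
26 Jan – 18 Feb 2020: 24 days at 1.55% → €1,532,000 × 1.55% × 24/366 = €1,557.1148
Total = €2,446.5956

€2,446.60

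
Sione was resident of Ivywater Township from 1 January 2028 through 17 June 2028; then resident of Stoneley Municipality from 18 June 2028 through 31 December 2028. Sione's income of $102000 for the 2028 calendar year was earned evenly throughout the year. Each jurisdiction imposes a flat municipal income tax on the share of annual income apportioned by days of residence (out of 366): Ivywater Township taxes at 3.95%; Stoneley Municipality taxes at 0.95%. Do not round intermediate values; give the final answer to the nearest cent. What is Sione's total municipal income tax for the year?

Ivywater Township, 1 January – 17 June 2028: 169 days → $102000 × 3.95% × 169/366 = $1860.3852
Stoneley Municipality, 18 June – 31 December 2028: 197 days → $102000 × 0.95% × 197/366 = $521.5656
Total = $2381.9508

$2381.95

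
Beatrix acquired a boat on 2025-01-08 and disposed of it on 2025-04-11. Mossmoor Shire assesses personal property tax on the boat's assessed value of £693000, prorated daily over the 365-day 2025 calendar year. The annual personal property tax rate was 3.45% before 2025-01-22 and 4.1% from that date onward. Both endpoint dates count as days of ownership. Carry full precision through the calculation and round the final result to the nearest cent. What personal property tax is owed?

2025-01-08 to 2025-01-21: 14 days at 3.45% → £693000 × 3.45% × 14/365 = £917.0384
2025-01-22 to 2025-04-11: 80 days at 4.1% → £693000 × 4.1% × 80/365 = £6227.5068
Total = £7144.5452

£7144.55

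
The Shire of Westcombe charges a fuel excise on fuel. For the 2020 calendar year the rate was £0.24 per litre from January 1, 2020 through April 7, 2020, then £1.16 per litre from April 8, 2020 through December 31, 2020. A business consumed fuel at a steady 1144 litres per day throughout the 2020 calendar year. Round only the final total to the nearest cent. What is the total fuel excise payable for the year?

January 1 – April 7, 2020: 98 days × 1144 litres/day = 112,112 litres at £0.24/litre → £26,906.88
April 8 – December 31, 2020: 268 days × 1144 litres/day = 306,592 litres at £1.16/litre → £355,646.72

£382,553.60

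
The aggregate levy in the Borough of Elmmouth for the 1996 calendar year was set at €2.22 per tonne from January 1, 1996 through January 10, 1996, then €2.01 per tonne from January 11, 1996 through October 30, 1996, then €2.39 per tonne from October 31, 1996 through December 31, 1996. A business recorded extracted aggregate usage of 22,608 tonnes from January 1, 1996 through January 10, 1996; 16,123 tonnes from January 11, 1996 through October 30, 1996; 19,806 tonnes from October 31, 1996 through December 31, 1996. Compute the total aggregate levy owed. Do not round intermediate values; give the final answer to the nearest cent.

€129,933.33

January 1 – January 10, 1996: 22,608 tonnes at €2.22/tonne → €50,189.76
January 11 – October 30, 1996: 16,123 tonnes at €2.01/tonne → €32,407.23
October 31 – December 31, 1996: 19,806 tonnes at €2.39/tonne → €47,336.34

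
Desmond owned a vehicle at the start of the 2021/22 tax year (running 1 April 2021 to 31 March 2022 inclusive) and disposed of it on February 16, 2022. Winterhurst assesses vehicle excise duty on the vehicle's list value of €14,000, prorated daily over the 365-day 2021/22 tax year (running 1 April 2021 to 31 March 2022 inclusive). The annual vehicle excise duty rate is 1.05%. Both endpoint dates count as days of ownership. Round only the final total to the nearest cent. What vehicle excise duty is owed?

Days held (April 1, 2021 – February 16, 2022): 322 out of 365
Tax = €14,000 × 1.05% × 322/365 = €129.6822

€129.68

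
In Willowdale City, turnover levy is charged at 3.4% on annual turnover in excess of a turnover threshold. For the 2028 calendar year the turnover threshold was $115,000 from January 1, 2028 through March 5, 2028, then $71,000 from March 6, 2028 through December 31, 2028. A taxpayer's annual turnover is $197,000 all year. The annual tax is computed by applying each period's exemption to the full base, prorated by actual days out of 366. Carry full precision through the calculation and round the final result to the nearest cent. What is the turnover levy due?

$4,018.32

January 1 – March 5, 2028: 65 days, exemption $115,000 → ($197,000 − $115,000) × 3.4% × 65/366 = $495.1366
March 6 – December 31, 2028: 301 days, exemption $71,000 → ($197,000 − $71,000) × 3.4% × 301/366 = $3,523.1803
Total = $4,018.3169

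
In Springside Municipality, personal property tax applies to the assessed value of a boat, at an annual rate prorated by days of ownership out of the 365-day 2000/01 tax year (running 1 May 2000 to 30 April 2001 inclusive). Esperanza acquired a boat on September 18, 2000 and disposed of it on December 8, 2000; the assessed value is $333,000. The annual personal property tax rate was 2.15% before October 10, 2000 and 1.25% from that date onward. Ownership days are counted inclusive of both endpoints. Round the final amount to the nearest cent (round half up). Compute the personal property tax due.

September 18 – October 9, 2000: 22 days at 2.15% → $333,000 × 2.15% × 22/365 = $431.5315
October 10 – December 8, 2000: 60 days at 1.25% → $333,000 × 1.25% × 60/365 = $684.2466
Total = $1,115.7781

$1,115.78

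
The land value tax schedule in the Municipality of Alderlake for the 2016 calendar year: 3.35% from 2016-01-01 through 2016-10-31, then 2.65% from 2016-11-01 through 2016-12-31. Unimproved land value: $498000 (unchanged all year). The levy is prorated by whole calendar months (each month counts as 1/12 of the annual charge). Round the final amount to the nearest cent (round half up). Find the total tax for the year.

2016-01-01 to 2016-10-31: 10 months at 3.35% → $498000 × 3.35% × 10/12 = $13902.5000
2016-11-01 to 2016-12-31: 2 months at 2.65% → $498000 × 2.65% × 2/12 = $2199.5000
Total = $16102.0000

$16102.00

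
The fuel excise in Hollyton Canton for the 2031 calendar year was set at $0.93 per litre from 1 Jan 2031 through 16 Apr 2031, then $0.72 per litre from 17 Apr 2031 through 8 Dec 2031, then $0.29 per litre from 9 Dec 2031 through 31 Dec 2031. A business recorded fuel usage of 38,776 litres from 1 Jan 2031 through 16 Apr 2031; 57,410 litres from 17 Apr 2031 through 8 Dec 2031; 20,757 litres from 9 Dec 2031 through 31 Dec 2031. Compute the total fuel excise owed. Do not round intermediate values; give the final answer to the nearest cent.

1 Jan – 16 Apr 2031: 38,776 litres at $0.93/litre → $36061.68
17 Apr – 8 Dec 2031: 57,410 litres at $0.72/litre → $41335.20
9 Dec – 31 Dec 2031: 20,757 litres at $0.29/litre → $6019.53

$83416.41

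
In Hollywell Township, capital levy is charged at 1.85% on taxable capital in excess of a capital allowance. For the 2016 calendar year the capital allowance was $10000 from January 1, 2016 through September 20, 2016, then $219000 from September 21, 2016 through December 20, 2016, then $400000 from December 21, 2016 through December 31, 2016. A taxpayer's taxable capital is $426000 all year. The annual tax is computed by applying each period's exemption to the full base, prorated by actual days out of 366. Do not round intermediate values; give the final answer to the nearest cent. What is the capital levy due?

$6517.81

January 1 – September 20, 2016: 264 days, exemption $10000 → ($426000 − $10000) × 1.85% × 264/366 = $5551.2131
September 21 – December 20, 2016: 91 days, exemption $219000 → ($426000 − $219000) × 1.85% × 91/366 = $952.1434
December 21 – December 31, 2016: 11 days, exemption $400000 → ($426000 − $400000) × 1.85% × 11/366 = $14.4563
Total = $6517.8128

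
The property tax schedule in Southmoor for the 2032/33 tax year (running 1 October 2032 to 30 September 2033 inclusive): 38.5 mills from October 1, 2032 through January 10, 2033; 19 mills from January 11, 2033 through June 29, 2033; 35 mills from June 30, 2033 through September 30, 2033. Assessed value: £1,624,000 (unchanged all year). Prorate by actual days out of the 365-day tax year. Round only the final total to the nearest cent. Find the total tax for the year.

£46,326.27

October 1, 2032 – January 10, 2033: 102 days at 38.5 mills → £1,624,000 × 3.85% × 102/365 = £17,472.4603
January 11 – June 29, 2033: 170 days at 19 mills → £1,624,000 × 1.9% × 170/365 = £14,371.2877
June 30 – September 30, 2033: 93 days at 35 mills → £1,624,000 × 3.5% × 93/365 = £14,482.5205
Total = £46,326.2685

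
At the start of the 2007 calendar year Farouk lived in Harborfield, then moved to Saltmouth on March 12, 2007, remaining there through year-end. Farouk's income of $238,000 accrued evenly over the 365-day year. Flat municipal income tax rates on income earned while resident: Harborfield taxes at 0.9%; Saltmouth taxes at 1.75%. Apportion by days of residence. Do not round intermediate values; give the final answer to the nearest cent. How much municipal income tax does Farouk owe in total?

Harborfield, January 1 – March 11, 2007: 70 days → $238,000 × 0.9% × 70/365 = $410.7945
Saltmouth, March 12 – December 31, 2007: 295 days → $238,000 × 1.75% × 295/365 = $3,366.2329
Total = $3,777.0274

$3,777.03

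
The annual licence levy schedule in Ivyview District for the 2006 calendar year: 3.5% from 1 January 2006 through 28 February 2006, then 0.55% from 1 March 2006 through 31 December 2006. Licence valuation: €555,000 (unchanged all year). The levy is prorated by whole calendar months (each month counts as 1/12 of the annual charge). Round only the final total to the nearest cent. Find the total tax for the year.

€5,781.25

1 January – 28 February 2006: 2 months at 3.5% → €555,000 × 3.5% × 2/12 = €3,237.5000
1 March – 31 December 2006: 10 months at 0.55% → €555,000 × 0.55% × 10/12 = €2,543.7500
Total = €5,781.2500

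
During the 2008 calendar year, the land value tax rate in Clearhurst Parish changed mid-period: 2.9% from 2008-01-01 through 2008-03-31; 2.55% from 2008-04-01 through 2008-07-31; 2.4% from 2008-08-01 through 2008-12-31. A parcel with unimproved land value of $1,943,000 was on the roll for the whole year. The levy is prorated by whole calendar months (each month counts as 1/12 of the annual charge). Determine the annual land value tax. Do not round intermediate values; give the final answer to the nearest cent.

$50,032.25

2008-01-01 to 2008-03-31: 3 months at 2.9% → $1,943,000 × 2.9% × 3/12 = $14,086.7500
2008-04-01 to 2008-07-31: 4 months at 2.55% → $1,943,000 × 2.55% × 4/12 = $16,515.5000
2008-08-01 to 2008-12-31: 5 months at 2.4% → $1,943,000 × 2.4% × 5/12 = $19,430.0000
Total = $50,032.2500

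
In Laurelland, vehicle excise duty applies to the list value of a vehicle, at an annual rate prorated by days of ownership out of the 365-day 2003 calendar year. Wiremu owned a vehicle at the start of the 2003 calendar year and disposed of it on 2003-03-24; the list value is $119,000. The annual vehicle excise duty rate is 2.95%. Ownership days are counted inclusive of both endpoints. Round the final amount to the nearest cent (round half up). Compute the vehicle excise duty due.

Days held (2003-01-01 to 2003-03-24): 83 out of 365
Tax = $119,000 × 2.95% × 83/365 = $798.2781

$798.28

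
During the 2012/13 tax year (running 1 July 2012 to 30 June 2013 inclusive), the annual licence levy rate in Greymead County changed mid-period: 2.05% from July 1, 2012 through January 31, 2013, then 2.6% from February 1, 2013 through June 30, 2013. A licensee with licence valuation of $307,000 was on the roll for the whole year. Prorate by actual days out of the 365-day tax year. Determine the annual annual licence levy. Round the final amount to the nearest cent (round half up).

July 1, 2012 – January 31, 2013: 215 days at 2.05% → $307,000 × 2.05% × 215/365 = $3,707.1301
February 1 – June 30, 2013: 150 days at 2.6% → $307,000 × 2.6% × 150/365 = $3,280.2740
Total = $6,987.4041

$6,987.40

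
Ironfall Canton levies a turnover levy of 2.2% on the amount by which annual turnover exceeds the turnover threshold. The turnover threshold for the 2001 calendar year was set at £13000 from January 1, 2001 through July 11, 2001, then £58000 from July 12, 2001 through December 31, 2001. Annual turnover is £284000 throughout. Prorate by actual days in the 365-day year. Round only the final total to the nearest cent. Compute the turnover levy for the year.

January 1 – July 11, 2001: 192 days, exemption £13000 → (£284000 − £13000) × 2.2% × 192/365 = £3136.1753
July 12 – December 31, 2001: 173 days, exemption £58000 → (£284000 − £58000) × 2.2% × 173/365 = £2356.5918
Total = £5492.7671

£5492.77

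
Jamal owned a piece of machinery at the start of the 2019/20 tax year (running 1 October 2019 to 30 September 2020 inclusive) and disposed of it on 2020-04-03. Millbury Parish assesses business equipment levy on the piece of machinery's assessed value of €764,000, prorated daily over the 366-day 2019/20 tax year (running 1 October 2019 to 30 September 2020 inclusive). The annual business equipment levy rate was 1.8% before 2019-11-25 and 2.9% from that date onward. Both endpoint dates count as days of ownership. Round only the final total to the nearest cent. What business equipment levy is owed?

2019-10-01 to 2019-11-24: 55 days at 1.8% → €764,000 × 1.8% × 55/366 = €2,066.5574
2019-11-25 to 2020-04-03: 131 days at 2.9% → €764,000 × 2.9% × 131/366 = €7,930.1530
Total = €9,996.7104

€9,996.71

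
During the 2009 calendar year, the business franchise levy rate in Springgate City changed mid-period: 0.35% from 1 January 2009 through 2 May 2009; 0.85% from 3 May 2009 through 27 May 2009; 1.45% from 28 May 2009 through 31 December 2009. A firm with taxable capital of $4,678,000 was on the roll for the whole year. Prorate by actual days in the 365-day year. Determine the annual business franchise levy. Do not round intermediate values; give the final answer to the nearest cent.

1 January – 2 May 2009: 122 days at 0.35% → $4,678,000 × 0.35% × 122/365 = $5,472.6192
3 May – 27 May 2009: 25 days at 0.85% → $4,678,000 × 0.85% × 25/365 = $2,723.4932
28 May – 31 December 2009: 218 days at 1.45% → $4,678,000 × 1.45% × 218/365 = $40,512.7616
Total = $48,708.8740

$48,708.87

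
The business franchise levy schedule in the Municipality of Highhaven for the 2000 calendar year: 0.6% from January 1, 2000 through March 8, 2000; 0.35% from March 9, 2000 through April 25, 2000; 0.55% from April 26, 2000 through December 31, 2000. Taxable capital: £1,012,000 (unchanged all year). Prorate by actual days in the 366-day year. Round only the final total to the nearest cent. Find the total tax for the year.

January 1 – March 8, 2000: 68 days at 0.6% → £1,012,000 × 0.6% × 68/366 = £1,128.1311
March 9 – April 25, 2000: 48 days at 0.35% → £1,012,000 × 0.35% × 48/366 = £464.5246
April 26 – December 31, 2000: 250 days at 0.55% → £1,012,000 × 0.55% × 250/366 = £3,801.9126
Total = £5,394.5683

£5,394.57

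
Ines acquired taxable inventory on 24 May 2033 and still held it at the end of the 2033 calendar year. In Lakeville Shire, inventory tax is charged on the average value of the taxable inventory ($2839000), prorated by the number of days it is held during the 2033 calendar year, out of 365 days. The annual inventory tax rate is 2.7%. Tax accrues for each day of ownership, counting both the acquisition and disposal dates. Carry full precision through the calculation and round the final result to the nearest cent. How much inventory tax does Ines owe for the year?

$46621.82

Days held (24 May – 31 December 2033): 222 out of 365
Tax = $2839000 × 2.7% × 222/365 = $46621.8247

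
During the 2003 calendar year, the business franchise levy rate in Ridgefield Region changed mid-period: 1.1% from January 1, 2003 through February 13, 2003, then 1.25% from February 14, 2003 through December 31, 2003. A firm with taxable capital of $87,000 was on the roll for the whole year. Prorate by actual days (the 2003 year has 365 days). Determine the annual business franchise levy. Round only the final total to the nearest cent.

January 1 – February 13, 2003: 44 days at 1.1% → $87,000 × 1.1% × 44/365 = $115.3644
February 14 – December 31, 2003: 321 days at 1.25% → $87,000 × 1.25% × 321/365 = $956.4041
Total = $1,071.7685

$1,071.77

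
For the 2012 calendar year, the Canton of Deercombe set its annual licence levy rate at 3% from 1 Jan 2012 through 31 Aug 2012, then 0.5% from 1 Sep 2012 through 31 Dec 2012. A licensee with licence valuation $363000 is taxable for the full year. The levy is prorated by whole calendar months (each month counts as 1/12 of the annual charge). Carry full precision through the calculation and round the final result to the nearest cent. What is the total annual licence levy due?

1 Jan – 31 Aug 2012: 8 months at 3% → $363000 × 3% × 8/12 = $7260.0000
1 Sep – 31 Dec 2012: 4 months at 0.5% → $363000 × 0.5% × 4/12 = $605.0000
Total = $7865.0000

$7865.00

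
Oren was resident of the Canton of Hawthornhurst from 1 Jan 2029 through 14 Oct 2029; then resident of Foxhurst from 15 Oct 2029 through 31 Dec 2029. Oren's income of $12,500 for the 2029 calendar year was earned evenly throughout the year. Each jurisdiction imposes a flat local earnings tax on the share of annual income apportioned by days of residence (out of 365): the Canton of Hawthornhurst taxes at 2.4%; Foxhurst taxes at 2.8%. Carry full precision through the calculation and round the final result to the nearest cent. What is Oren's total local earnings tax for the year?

The Canton of Hawthornhurst, 1 Jan – 14 Oct 2029: 287 days → $12,500 × 2.4% × 287/365 = $235.8904
Foxhurst, 15 Oct – 31 Dec 2029: 78 days → $12,500 × 2.8% × 78/365 = $74.7945
Total = $310.6849

$310.68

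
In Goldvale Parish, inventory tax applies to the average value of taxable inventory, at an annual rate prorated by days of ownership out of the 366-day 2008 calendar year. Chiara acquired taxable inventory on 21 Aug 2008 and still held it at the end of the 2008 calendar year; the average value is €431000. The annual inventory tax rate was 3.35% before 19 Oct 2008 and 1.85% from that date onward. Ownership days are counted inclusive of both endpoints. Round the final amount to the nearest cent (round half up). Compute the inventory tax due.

€3939.65

21 Aug – 18 Oct 2008: 59 days at 3.35% → €431000 × 3.35% × 59/366 = €2327.5178
19 Oct – 31 Dec 2008: 74 days at 1.85% → €431000 × 1.85% × 74/366 = €1612.1284
Total = €3939.6462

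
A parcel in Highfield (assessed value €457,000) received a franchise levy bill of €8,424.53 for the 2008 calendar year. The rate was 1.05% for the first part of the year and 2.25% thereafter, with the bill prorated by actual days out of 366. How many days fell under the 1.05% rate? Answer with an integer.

124 days

Let d = days at the first rate; then 366 − d days at the second rate.
€457,000 × [1.05%·d + 2.25%·(366−d)] / 366 = €8,424.53
Solving gives d = 124, so the new rate took effect on 4 May 2008.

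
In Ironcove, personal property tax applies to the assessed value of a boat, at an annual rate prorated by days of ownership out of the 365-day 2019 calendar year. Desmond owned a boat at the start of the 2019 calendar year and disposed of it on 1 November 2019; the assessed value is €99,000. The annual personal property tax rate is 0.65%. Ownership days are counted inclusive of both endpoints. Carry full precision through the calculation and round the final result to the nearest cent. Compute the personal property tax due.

Days held (1 January – 1 November 2019): 305 out of 365
Tax = €99,000 × 0.65% × 305/365 = €537.7192

€537.72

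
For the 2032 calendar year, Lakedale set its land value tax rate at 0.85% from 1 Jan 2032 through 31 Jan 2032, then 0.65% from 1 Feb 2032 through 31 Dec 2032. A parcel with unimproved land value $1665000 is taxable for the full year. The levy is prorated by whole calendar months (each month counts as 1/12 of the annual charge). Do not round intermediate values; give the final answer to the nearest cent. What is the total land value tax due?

1 Jan – 31 Jan 2032: 1 month at 0.85% → $1665000 × 0.85% × 1/12 = $1179.3750
1 Feb – 31 Dec 2032: 11 months at 0.65% → $1665000 × 0.65% × 11/12 = $9920.6250
Total = $11100.0000

$11100.00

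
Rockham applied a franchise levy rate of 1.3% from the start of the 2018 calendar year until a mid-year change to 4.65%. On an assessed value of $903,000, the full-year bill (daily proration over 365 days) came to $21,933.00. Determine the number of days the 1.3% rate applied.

Let d = days at the first rate; then 365 − d days at the second rate.
$903,000 × [1.3%·d + 4.65%·(365−d)] / 365 = $21,933.00
Solving gives d = 242, so the new rate took effect on August 31, 2018.

242 days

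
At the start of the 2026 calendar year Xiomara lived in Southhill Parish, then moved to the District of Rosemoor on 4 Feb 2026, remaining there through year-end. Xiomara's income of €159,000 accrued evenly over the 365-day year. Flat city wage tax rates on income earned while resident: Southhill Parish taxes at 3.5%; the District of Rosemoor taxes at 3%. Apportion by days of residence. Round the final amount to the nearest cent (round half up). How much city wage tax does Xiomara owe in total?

€4,844.05

Southhill Parish, 1 Jan – 3 Feb 2026: 34 days → €159,000 × 3.5% × 34/365 = €518.3836
The District of Rosemoor, 4 Feb – 31 Dec 2026: 331 days → €159,000 × 3% × 331/365 = €4,325.6712
Total = €4,844.0548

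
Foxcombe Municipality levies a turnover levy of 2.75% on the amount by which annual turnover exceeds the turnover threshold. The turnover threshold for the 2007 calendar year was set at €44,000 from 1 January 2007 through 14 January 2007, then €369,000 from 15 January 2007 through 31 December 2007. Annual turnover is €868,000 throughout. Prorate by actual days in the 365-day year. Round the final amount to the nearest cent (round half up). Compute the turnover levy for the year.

1 January – 14 January 2007: 14 days, exemption €44,000 → (€868,000 − €44,000) × 2.75% × 14/365 = €869.1507
15 January – 31 December 2007: 351 days, exemption €369,000 → (€868,000 − €369,000) × 2.75% × 351/365 = €13,196.1575
Total = €14,065.3082

€14,065.31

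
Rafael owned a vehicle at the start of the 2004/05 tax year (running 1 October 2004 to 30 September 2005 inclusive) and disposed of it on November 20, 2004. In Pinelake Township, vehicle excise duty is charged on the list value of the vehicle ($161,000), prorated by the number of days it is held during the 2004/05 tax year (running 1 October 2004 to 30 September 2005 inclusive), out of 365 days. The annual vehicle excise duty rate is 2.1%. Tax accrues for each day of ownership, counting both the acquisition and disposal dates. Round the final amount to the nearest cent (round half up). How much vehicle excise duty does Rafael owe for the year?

$472.41

Days held (October 1 – November 20, 2004): 51 out of 365
Tax = $161,000 × 2.1% × 51/365 = $472.4137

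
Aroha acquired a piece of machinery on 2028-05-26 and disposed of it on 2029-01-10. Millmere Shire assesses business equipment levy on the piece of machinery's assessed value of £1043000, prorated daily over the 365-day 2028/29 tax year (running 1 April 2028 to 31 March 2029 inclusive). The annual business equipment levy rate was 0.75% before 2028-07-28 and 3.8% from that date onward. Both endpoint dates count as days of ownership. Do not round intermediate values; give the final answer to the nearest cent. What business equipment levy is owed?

£19484.10

2028-05-26 to 2028-07-27: 63 days at 0.75% → £1043000 × 0.75% × 63/365 = £1350.1849
2028-07-28 to 2029-01-10: 167 days at 3.8% → £1043000 × 3.8% × 167/365 = £18133.9123
Total = £19484.0973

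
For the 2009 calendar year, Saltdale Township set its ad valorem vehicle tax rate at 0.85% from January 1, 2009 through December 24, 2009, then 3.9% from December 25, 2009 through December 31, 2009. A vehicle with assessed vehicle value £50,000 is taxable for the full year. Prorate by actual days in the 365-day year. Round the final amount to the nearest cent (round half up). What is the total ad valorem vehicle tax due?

January 1 – December 24, 2009: 358 days at 0.85% → £50,000 × 0.85% × 358/365 = £416.8493
December 25 – December 31, 2009: 7 days at 3.9% → £50,000 × 3.9% × 7/365 = £37.3973
Total = £454.2466

£454.25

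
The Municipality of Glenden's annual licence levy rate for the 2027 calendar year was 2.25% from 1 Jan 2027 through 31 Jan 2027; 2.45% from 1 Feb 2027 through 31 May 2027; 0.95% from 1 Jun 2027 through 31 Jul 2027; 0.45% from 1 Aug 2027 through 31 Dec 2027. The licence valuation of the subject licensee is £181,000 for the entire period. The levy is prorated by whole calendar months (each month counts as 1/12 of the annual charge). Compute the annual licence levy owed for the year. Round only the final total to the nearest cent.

1 Jan – 31 Jan 2027: 1 month at 2.25% → £181,000 × 2.25% × 1/12 = £339.3750
1 Feb – 31 May 2027: 4 months at 2.45% → £181,000 × 2.45% × 4/12 = £1,478.1667
1 Jun – 31 Jul 2027: 2 months at 0.95% → £181,000 × 0.95% × 2/12 = £286.5833
1 Aug – 31 Dec 2027: 5 months at 0.45% → £181,000 × 0.45% × 5/12 = £339.3750
Total = £2,443.5000

£2,443.50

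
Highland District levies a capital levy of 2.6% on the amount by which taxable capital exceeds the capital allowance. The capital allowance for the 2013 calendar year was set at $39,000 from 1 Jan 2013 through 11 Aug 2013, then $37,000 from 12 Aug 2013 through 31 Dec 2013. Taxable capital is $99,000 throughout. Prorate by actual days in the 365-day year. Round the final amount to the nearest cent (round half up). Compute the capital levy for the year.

$1,580.23

1 Jan – 11 Aug 2013: 223 days, exemption $39,000 → ($99,000 − $39,000) × 2.6% × 223/365 = $953.0959
12 Aug – 31 Dec 2013: 142 days, exemption $37,000 → ($99,000 − $37,000) × 2.6% × 142/365 = $627.1342
Total = $1,580.2301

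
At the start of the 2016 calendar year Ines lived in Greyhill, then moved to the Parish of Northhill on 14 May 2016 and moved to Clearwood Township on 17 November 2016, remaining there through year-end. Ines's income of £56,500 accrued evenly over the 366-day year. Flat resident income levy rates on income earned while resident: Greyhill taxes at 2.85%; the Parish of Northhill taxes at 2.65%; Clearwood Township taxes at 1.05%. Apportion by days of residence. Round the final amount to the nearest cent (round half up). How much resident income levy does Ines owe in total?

Greyhill, 1 January – 13 May 2016: 134 days → £56,500 × 2.85% × 134/366 = £589.5451
The Parish of Northhill, 14 May – 16 November 2016: 187 days → £56,500 × 2.65% × 187/366 = £764.9884
Clearwood Township, 17 November – 31 December 2016: 45 days → £56,500 × 1.05% × 45/366 = £72.9406
Total = £1,427.4740

£1,427.47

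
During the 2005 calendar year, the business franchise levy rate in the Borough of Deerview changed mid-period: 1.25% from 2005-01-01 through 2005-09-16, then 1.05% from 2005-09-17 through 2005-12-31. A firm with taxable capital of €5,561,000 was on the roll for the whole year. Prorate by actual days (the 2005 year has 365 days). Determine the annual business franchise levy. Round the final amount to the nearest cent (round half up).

2005-01-01 to 2005-09-16: 259 days at 1.25% → €5,561,000 × 1.25% × 259/365 = €49,325.3082
2005-09-17 to 2005-12-31: 106 days at 1.05% → €5,561,000 × 1.05% × 106/365 = €16,957.2411
Total = €66,282.5493

€66,282.55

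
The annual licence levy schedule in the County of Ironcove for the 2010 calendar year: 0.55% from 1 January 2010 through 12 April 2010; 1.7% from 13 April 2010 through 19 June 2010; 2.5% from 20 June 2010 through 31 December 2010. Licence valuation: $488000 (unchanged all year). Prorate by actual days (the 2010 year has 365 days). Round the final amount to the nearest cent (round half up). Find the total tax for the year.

$8813.41

1 January – 12 April 2010: 102 days at 0.55% → $488000 × 0.55% × 102/365 = $750.0493
13 April – 19 June 2010: 68 days at 1.7% → $488000 × 1.7% × 68/365 = $1545.5562
20 June – 31 December 2010: 195 days at 2.5% → $488000 × 2.5% × 195/365 = $6517.8082
Total = $8813.4137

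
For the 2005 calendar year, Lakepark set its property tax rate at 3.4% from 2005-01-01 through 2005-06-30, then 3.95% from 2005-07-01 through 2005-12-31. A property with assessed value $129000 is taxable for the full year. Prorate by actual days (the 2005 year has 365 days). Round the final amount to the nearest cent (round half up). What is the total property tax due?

$4743.67

2005-01-01 to 2005-06-30: 181 days at 3.4% → $129000 × 3.4% × 181/365 = $2174.9753
2005-07-01 to 2005-12-31: 184 days at 3.95% → $129000 × 3.95% × 184/365 = $2568.6904
Total = $4743.6658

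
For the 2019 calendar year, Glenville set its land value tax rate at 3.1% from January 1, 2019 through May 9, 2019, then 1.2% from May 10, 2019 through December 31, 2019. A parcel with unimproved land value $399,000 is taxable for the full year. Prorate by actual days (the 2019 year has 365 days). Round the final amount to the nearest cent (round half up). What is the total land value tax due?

January 1 – May 9, 2019: 129 days at 3.1% → $399,000 × 3.1% × 129/365 = $4,371.5096
May 10 – December 31, 2019: 236 days at 1.2% → $399,000 × 1.2% × 236/365 = $3,095.8027
Total = $7,467.3123

$7,467.31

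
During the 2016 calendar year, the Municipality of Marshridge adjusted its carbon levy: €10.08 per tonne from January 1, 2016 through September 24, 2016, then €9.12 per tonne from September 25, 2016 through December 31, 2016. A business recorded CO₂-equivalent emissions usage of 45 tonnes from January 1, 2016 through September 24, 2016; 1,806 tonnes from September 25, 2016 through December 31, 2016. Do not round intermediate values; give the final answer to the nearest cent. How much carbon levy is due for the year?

€16,924.32

January 1 – September 24, 2016: 45 tonnes at €10.08/tonne → €453.60
September 25 – December 31, 2016: 1,806 tonnes at €9.12/tonne → €16,470.72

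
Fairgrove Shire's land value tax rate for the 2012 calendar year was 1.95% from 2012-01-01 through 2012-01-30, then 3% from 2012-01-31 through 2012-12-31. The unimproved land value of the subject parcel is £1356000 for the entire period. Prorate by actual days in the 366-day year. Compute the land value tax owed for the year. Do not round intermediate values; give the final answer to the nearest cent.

2012-01-01 to 2012-01-30: 30 days at 1.95% → £1356000 × 1.95% × 30/366 = £2167.3770
2012-01-31 to 2012-12-31: 336 days at 3% → £1356000 × 3% × 336/366 = £37345.5738
Total = £39512.9508

£39512.95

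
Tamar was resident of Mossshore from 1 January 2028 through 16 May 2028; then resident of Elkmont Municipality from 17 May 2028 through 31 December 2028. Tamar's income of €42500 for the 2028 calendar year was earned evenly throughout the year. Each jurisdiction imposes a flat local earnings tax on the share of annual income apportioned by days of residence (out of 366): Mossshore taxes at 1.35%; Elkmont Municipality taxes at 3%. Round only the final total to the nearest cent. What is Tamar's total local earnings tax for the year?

€1012.51

Mossshore, 1 January – 16 May 2028: 137 days → €42500 × 1.35% × 137/366 = €214.7643
Elkmont Municipality, 17 May – 31 December 2028: 229 days → €42500 × 3% × 229/366 = €797.7459
Total = €1012.5102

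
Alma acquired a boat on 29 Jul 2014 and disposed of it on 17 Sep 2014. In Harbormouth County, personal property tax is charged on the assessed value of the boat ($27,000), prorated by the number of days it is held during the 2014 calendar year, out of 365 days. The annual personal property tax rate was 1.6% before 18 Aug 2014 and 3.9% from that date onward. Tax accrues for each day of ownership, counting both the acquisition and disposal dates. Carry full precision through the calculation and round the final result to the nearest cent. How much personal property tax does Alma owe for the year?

$113.10

29 Jul – 17 Aug 2014: 20 days at 1.6% → $27,000 × 1.6% × 20/365 = $23.6712
18 Aug – 17 Sep 2014: 31 days at 3.9% → $27,000 × 3.9% × 31/365 = $89.4329
Total = $113.1041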